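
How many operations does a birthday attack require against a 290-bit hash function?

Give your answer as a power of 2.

Step 1: The birthday paradox gives collision probability ~50% after sqrt(2^n) = 2^(n/2) hashes.
Step 2: For 290-bit output: 2^(290/2) = 2^145.
Step 3: Approximately 2^145 hash computations needed.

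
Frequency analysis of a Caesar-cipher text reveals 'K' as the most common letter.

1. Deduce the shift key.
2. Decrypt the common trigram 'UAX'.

Step 1: In English, 'E' is the most frequent letter (12.7%).
Step 2: The most frequent ciphertext letter is 'K' (position 10).
Step 3: Shift = (10 - 4) mod 26 = 6.
Step 4: Decrypt 'UAX' by shifting back 6:
  U -> O
  A -> U
  X -> R
Step 5: 'UAX' decrypts to 'OUR'.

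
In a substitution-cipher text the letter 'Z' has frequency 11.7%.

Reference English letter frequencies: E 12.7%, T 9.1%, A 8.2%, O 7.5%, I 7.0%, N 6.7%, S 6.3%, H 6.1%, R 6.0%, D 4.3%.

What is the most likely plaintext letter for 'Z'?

Step 1: The observed frequency is 11.7%.
Step 2: Compare with English frequencies:
  E: 12.7% (difference: 1.0%) <-- closest
  T: 9.1% (difference: 2.6%)
  A: 8.2% (difference: 3.5%)
  O: 7.5% (difference: 4.2%)
  I: 7.0% (difference: 4.7%)
  N: 6.7% (difference: 5.0%)
  S: 6.3% (difference: 5.4%)
  H: 6.1% (difference: 5.6%)
  R: 6.0% (difference: 5.7%)
  D: 4.3% (difference: 7.4%)
Step 3: 'Z' most likely represents 'E' (frequency 12.7%).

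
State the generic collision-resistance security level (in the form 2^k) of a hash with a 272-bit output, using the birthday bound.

Step 1: The birthday paradox gives collision probability ~50% after sqrt(2^n) = 2^(n/2) hashes.
Step 2: For 272-bit output: 2^(272/2) = 2^136.
Step 3: Approximately 2^136 hash computations needed.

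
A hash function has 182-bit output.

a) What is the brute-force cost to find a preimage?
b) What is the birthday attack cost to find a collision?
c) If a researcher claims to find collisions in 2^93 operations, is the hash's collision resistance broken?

Step 1: Preimage resistance requires brute-force of 2^182 operations.
Step 2: Collision resistance (birthday bound) = 2^(182/2) = 2^91.
Step 3: The claimed attack costs 2^93 operations.
Step 4: Since 2^93 >= 2^91, the claimed attack is no faster than the generic birthday attack, so this does not break collision resistance.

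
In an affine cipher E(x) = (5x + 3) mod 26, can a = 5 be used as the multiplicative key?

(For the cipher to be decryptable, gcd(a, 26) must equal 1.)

Step 1: Compute gcd(5, 26).
Step 2: gcd(5, 26) = 1.
Since gcd = 1, 5 is coprime with 26, so it is a valid key.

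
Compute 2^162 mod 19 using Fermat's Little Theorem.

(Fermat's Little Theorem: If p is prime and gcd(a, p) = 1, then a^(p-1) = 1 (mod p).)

Step 1: Since 19 is prime, by Fermat's Little Theorem: 2^18 = 1 (mod 19).
Step 2: Reduce exponent: 162 mod 18 = 0.
Step 3: So 2^162 = 2^0 (mod 19).
Step 4: 2^0 mod 19 = 1.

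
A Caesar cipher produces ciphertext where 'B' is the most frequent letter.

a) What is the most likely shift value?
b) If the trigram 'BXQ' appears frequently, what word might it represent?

Step 1: In English, 'E' is the most frequent letter (12.7%).
Step 2: The most frequent ciphertext letter is 'B' (position 1).
Step 3: Shift = (1 - 4) mod 26 = 23.
Step 4: Decrypt 'BXQ' by shifting back 23:
  B -> E
  X -> A
  Q -> T
Step 5: 'BXQ' decrypts to 'EAT'.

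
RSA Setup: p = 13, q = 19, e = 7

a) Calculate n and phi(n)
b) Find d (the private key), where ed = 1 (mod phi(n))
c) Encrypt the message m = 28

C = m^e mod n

Step 1: n = 13 * 19 = 247.
Step 2: phi(n) = (13-1)(19-1) = 12 * 18 = 216.
Step 3: Find d = 7^(-1) mod 216 = 31.
  Verify: 7 * 31 = 217 = 1 (mod 216).
Step 4: C = 28^7 mod 247 = 232.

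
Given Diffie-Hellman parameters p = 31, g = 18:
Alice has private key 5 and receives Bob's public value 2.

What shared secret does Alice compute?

Step 1: s = B^a mod p = 2^5 mod 31.
  2^1 mod 31 = 2
  2^2 mod 31 = (2 * 2) mod 31 = 4
  2^3 mod 31 = (4 * 2) mod 31 = 8
  2^4 mod 31 = (8 * 2) mod 31 = 16
  2^5 mod 31 = (16 * 2) mod 31 = 1
Result: shared secret = 1.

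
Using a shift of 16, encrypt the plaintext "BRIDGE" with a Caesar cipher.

Step 1: For each letter, shift forward by 16 positions (mod 26).
  B (position 1) -> position (1+16) mod 26 = 17 -> R
  R (position 17) -> position (17+16) mod 26 = 7 -> H
  I (position 8) -> position (8+16) mod 26 = 24 -> Y
  D (position 3) -> position (3+16) mod 26 = 19 -> T
  G (position 6) -> position (6+16) mod 26 = 22 -> W
  E (position 4) -> position (4+16) mod 26 = 20 -> U
Result: RHYTWU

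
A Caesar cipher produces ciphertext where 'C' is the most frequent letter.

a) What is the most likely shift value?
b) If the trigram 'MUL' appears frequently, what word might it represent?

Step 1: In English, 'E' is the most frequent letter (12.7%).
Step 2: The most frequent ciphertext letter is 'C' (position 2).
Step 3: Shift = (2 - 4) mod 26 = 24.
Step 4: Decrypt 'MUL' by shifting back 24:
  M -> O
  U -> W
  L -> N
Step 5: 'MUL' decrypts to 'OWN'.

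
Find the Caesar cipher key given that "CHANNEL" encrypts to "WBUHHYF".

Step 1: Compare first letters: C (position 2) -> W (position 22).
Step 2: Shift = (22 - 2) mod 26 = 20.
The shift value is 20.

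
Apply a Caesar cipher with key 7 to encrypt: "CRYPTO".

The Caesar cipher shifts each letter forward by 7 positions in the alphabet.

Step 1: For each letter, shift forward by 7 positions (mod 26).
  C (position 2) -> position (2+7) mod 26 = 9 -> J
  R (position 17) -> position (17+7) mod 26 = 24 -> Y
  Y (position 24) -> position (24+7) mod 26 = 5 -> F
  P (position 15) -> position (15+7) mod 26 = 22 -> W
  T (position 19) -> position (19+7) mod 26 = 0 -> A
  O (position 14) -> position (14+7) mod 26 = 21 -> V
Result: JYFWAV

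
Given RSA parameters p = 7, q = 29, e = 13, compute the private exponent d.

Step 1: n = 7 * 29 = 203.
Step 2: phi(n) = 6 * 28 = 168.
Step 3: Find d such that 13 * d = 1 (mod 168).
Step 4: d = 13^(-1) mod 168 = 13.
Verification: 13 * 13 = 169 = 1 * 168 + 1.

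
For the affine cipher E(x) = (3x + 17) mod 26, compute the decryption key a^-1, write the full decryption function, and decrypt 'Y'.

Step 1: Find a^-1, the modular inverse of 3 mod 26.
Step 2: We need 3 * a^-1 = 1 (mod 26).
Step 3: 3 * 9 = 27 = 1 * 26 + 1, so a^-1 = 9.
Step 4: D(y) = 9(y - 17) mod 26.
Step 5: Apply to 'Y' (y = 24): D(24) = 9 * (24 - 17) mod 26 = 9 * 7 mod 26 = 11 -> 'L'.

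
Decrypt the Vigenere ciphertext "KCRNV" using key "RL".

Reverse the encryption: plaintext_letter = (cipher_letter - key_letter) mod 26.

Step 1: Extend key: RLRLR
Step 2: Decrypt each letter (c - k) mod 26:
  K(10) - R(17) = (10-17) mod 26 = 19 = T
  C(2) - L(11) = (2-11) mod 26 = 17 = R
  R(17) - R(17) = (17-17) mod 26 = 0 = A
  N(13) - L(11) = (13-11) mod 26 = 2 = C
  V(21) - R(17) = (21-17) mod 26 = 4 = E
Plaintext: TRACE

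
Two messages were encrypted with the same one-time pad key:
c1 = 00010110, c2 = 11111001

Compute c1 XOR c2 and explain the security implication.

Step 1: c1 XOR c2 = (m1 XOR k) XOR (m2 XOR k).
Step 2: By XOR associativity/commutativity: = m1 XOR m2 XOR k XOR k = m1 XOR m2.
Step 3: 00010110 XOR 11111001 = 11101111 = 239.
Step 4: The key cancels out! An attacker learns m1 XOR m2 = 239, revealing the relationship between plaintexts.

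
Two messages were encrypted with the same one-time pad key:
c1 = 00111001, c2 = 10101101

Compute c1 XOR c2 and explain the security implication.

Step 1: c1 XOR c2 = (m1 XOR k) XOR (m2 XOR k).
Step 2: By XOR associativity/commutativity: = m1 XOR m2 XOR k XOR k = m1 XOR m2.
Step 3: 00111001 XOR 10101101 = 10010100 = 148.
Step 4: The key cancels out! An attacker learns m1 XOR m2 = 148, revealing the relationship between plaintexts.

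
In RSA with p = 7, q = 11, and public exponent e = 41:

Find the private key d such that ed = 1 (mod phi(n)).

Step 1: n = 7 * 11 = 77.
Step 2: phi(n) = 6 * 10 = 60.
Step 3: Find d such that 41 * d = 1 (mod 60).
Step 4: d = 41^(-1) mod 60 = 41.
Verification: 41 * 41 = 1681 = 28 * 60 + 1.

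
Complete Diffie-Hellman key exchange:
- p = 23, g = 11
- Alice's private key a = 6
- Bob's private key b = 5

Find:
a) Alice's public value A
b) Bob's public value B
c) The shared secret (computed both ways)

Step 1: A = g^a mod p = 11^6 mod 23 = 9.
Step 2: B = g^b mod p = 11^5 mod 23 = 5.
Step 3: Alice computes s = B^a mod p = 5^6 mod 23 = 8.
Step 4: Bob computes s = A^b mod p = 9^5 mod 23 = 8.
Both sides agree: shared secret = 8.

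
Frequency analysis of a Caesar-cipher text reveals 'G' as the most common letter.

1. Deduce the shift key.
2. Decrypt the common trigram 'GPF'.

Step 1: In English, 'E' is the most frequent letter (12.7%).
Step 2: The most frequent ciphertext letter is 'G' (position 6).
Step 3: Shift = (6 - 4) mod 26 = 2.
Step 4: Decrypt 'GPF' by shifting back 2:
  G -> E
  P -> N
  F -> D
Step 5: 'GPF' decrypts to 'END'.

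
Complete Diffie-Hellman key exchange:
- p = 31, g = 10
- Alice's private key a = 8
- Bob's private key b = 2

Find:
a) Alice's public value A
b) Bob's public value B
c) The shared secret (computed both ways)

Step 1: A = g^a mod p = 10^8 mod 31 = 14.
Step 2: B = g^b mod p = 10^2 mod 31 = 7.
Step 3: Alice computes s = B^a mod p = 7^8 mod 31 = 10.
Step 4: Bob computes s = A^b mod p = 14^2 mod 31 = 10.
Both sides agree: shared secret = 10.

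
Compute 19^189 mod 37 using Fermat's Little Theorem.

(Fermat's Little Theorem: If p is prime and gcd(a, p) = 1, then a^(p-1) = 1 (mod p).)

Step 1: Since 37 is prime, by Fermat's Little Theorem: 19^36 = 1 (mod 37).
Step 2: Reduce exponent: 189 mod 36 = 9.
Step 3: So 19^189 = 19^9 (mod 37).
Step 4: 19^9 mod 37 = 6.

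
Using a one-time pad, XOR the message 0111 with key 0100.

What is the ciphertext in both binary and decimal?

Step 1: Write out the XOR operation bit by bit:
  Message: 0111
  Key:     0100
  XOR:     0011
Step 2: Convert to decimal: 0011 = 3.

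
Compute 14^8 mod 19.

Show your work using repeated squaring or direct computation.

Step 1: Compute 14^8 mod 19 step by step, reducing modulo 19 at each step.
  14^1 mod 19 = 14
  14^2 mod 19 = (14 * 14) mod 19 = 6
  14^3 mod 19 = (6 * 14) mod 19 = 8
  14^4 mod 19 = (8 * 14) mod 19 = 17
  14^5 mod 19 = (17 * 14) mod 19 = 10
  14^6 mod 19 = (10 * 14) mod 19 = 7
  14^7 mod 19 = (7 * 14) mod 19 = 3
  14^8 mod 19 = (3 * 14) mod 19 = 4
Step 2: Result = 4.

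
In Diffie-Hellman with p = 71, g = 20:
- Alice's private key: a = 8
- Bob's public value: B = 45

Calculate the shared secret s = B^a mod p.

Step 1: s = B^a mod p = 45^8 mod 71.
  45^1 mod 71 = 45
  45^2 mod 71 = (45 * 45) mod 71 = 37
  45^3 mod 71 = (37 * 45) mod 71 = 32
  45^4 mod 71 = (32 * 45) mod 71 = 20
  45^5 mod 71 = (20 * 45) mod 71 = 48
  45^6 mod 71 = (48 * 45) mod 71 = 30
  45^7 mod 71 = (30 * 45) mod 71 = 1
  45^8 mod 71 = (1 * 45) mod 71 = 45
Result: shared secret = 45.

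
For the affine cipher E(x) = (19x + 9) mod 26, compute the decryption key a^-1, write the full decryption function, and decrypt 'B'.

Step 1: Find a^-1, the modular inverse of 19 mod 26.
Step 2: We need 19 * a^-1 = 1 (mod 26).
Step 3: 19 * 11 = 209 = 8 * 26 + 1, so a^-1 = 11.
Step 4: D(y) = 11(y - 9) mod 26.
Step 5: Apply to 'B' (y = 1): D(1) = 11 * (1 - 9) mod 26 = 11 * -8 mod 26 = 16 -> 'Q'.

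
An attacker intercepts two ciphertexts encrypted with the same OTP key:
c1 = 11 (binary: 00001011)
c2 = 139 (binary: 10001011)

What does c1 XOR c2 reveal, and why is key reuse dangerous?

Step 1: c1 XOR c2 = (m1 XOR k) XOR (m2 XOR k).
Step 2: By XOR associativity/commutativity: = m1 XOR m2 XOR k XOR k = m1 XOR m2.
Step 3: 00001011 XOR 10001011 = 10000000 = 128.
Step 4: The key cancels out! An attacker learns m1 XOR m2 = 128, revealing the relationship between plaintexts.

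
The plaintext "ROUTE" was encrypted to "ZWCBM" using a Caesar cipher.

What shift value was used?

Step 1: Compare first letters: R (position 17) -> Z (position 25).
Step 2: Shift = (25 - 17) mod 26 = 8.
The shift value is 8.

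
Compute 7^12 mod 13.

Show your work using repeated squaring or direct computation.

Step 1: Compute 7^12 mod 13 step by step, reducing modulo 13 at each step.
  7^1 mod 13 = 7
  7^2 mod 13 = (7 * 7) mod 13 = 10
  7^3 mod 13 = (10 * 7) mod 13 = 5
  7^4 mod 13 = (5 * 7) mod 13 = 9
  7^5 mod 13 = (9 * 7) mod 13 = 11
  7^6 mod 13 = (11 * 7) mod 13 = 12
  7^7 mod 13 = (12 * 7) mod 13 = 6
  7^8 mod 13 = (6 * 7) mod 13 = 3
  7^9 mod 13 = (3 * 7) mod 13 = 8
  7^10 mod 13 = (8 * 7) mod 13 = 4
  7^11 mod 13 = (4 * 7) mod 13 = 2
  7^12 mod 13 = (2 * 7) mod 13 = 1
Step 2: Result = 1.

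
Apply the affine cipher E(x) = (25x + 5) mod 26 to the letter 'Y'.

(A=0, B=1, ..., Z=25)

Step 1: Convert 'Y' to number: x = 24.
Step 2: E(24) = (25 * 24 + 5) mod 26 = 605 mod 26 = 7.
Step 3: Convert 7 back to letter: H.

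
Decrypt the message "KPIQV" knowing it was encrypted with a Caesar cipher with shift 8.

Step 1: Reverse the shift by subtracting 8 from each letter position.
  K (position 10) -> position (10-8) mod 26 = 2 -> C
  P (position 15) -> position (15-8) mod 26 = 7 -> H
  I (position 8) -> position (8-8) mod 26 = 0 -> A
  Q (position 16) -> position (16-8) mod 26 = 8 -> I
  V (position 21) -> position (21-8) mod 26 = 13 -> N
Decrypted message: CHAIN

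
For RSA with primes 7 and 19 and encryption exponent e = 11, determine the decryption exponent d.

Step 1: n = 7 * 19 = 133.
Step 2: phi(n) = 6 * 18 = 108.
Step 3: Find d such that 11 * d = 1 (mod 108).
Step 4: d = 11^(-1) mod 108 = 59.
Verification: 11 * 59 = 649 = 6 * 108 + 1.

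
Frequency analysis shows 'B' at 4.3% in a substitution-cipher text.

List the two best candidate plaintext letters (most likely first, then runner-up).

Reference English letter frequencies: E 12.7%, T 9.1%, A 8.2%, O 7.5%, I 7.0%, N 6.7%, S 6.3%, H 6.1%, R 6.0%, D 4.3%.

Step 1: Observed frequency of 'B' is 4.3%.
Step 2: Compute distances to each reference frequency and sort:
  D (4.3%): difference = 0.0% <-- BEST
  R (6.0%): difference = 1.7% <-- RUNNER-UP
  H (6.1%): difference = 1.8%
  S (6.3%): difference = 2.0%
  N (6.7%): difference = 2.4%
Step 3: Most likely is 'D' (4.3%, diff 0.0%); second most likely is 'R' (6.0%, diff 1.7%).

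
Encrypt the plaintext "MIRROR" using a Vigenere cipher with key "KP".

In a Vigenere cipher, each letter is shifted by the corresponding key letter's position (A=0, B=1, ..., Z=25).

Step 1: Repeat key to match plaintext length:
  Plaintext: MIRROR
  Key:       KPKPKP
Step 2: Encrypt each letter:
  M(12) + K(10) = (12+10) mod 26 = 22 = W
  I(8) + P(15) = (8+15) mod 26 = 23 = X
  R(17) + K(10) = (17+10) mod 26 = 1 = B
  R(17) + P(15) = (17+15) mod 26 = 6 = G
  O(14) + K(10) = (14+10) mod 26 = 24 = Y
  R(17) + P(15) = (17+15) mod 26 = 6 = G
Ciphertext: WXBGYG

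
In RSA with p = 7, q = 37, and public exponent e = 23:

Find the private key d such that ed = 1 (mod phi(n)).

Step 1: n = 7 * 37 = 259.
Step 2: phi(n) = 6 * 36 = 216.
Step 3: Find d such that 23 * d = 1 (mod 216).
Step 4: d = 23^(-1) mod 216 = 47.
Verification: 23 * 47 = 1081 = 5 * 216 + 1.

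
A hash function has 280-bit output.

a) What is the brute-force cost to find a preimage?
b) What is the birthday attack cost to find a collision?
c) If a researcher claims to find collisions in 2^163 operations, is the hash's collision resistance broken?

Step 1: Preimage resistance requires brute-force of 2^280 operations.
Step 2: Collision resistance (birthday bound) = 2^(280/2) = 2^140.
Step 3: The claimed attack costs 2^163 operations.
Step 4: Since 2^163 >= 2^140, the claimed attack is no faster than the generic birthday attack, so this does not break collision resistance.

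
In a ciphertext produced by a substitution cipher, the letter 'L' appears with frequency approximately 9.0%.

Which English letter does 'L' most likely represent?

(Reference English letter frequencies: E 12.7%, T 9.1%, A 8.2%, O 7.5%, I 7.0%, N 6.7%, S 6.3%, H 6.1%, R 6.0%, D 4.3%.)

Step 1: The observed frequency is 9.0%.
Step 2: Compare with English frequencies:
  E: 12.7% (difference: 3.7%)
  T: 9.1% (difference: 0.1%) <-- closest
  A: 8.2% (difference: 0.8%)
  O: 7.5% (difference: 1.5%)
  I: 7.0% (difference: 2.0%)
  N: 6.7% (difference: 2.3%)
  S: 6.3% (difference: 2.7%)
  H: 6.1% (difference: 2.9%)
  R: 6.0% (difference: 3.0%)
  D: 4.3% (difference: 4.7%)
Step 3: 'L' most likely represents 'T' (frequency 9.1%).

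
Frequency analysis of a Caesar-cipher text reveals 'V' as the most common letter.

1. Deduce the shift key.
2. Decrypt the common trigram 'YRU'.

Step 1: In English, 'E' is the most frequent letter (12.7%).
Step 2: The most frequent ciphertext letter is 'V' (position 21).
Step 3: Shift = (21 - 4) mod 26 = 17.
Step 4: Decrypt 'YRU' by shifting back 17:
  Y -> H
  R -> A
  U -> D
Step 5: 'YRU' decrypts to 'HAD'.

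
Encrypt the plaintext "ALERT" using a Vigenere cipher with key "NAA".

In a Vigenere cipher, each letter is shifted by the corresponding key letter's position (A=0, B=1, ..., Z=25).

Step 1: Repeat key to match plaintext length:
  Plaintext: ALERT
  Key:       NAANA
Step 2: Encrypt each letter:
  A(0) + N(13) = (0+13) mod 26 = 13 = N
  L(11) + A(0) = (11+0) mod 26 = 11 = L
  E(4) + A(0) = (4+0) mod 26 = 4 = E
  R(17) + N(13) = (17+13) mod 26 = 4 = E
  T(19) + A(0) = (19+0) mod 26 = 19 = T
Ciphertext: NLEET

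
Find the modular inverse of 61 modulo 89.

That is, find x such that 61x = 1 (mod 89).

Step 1: We need x such that 61 * x = 1 (mod 89).
Step 2: Using the extended Euclidean algorithm or trial:
  61 * 54 = 3294 = 37 * 89 + 1.
Step 3: Since 3294 mod 89 = 1, the inverse is x = 54.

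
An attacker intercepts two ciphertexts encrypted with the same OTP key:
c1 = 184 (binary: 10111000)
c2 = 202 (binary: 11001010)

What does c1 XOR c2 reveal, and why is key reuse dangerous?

Step 1: c1 XOR c2 = (m1 XOR k) XOR (m2 XOR k).
Step 2: By XOR associativity/commutativity: = m1 XOR m2 XOR k XOR k = m1 XOR m2.
Step 3: 10111000 XOR 11001010 = 01110010 = 114.
Step 4: The key cancels out! An attacker learns m1 XOR m2 = 114, revealing the relationship between plaintexts.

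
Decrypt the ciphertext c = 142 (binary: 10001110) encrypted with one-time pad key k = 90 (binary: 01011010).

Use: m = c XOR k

Step 1: XOR ciphertext with key:
  Ciphertext: 10001110
  Key:        01011010
  XOR:        11010100
Step 2: Plaintext = 11010100 = 212 in decimal.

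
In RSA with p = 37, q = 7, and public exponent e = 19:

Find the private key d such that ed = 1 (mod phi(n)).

Step 1: n = 37 * 7 = 259.
Step 2: phi(n) = 36 * 6 = 216.
Step 3: Find d such that 19 * d = 1 (mod 216).
Step 4: d = 19^(-1) mod 216 = 91.
Verification: 19 * 91 = 1729 = 8 * 216 + 1.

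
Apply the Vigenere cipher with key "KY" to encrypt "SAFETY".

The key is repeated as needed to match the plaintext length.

Step 1: Repeat key to match plaintext length:
  Plaintext: SAFETY
  Key:       KYKYKY
Step 2: Encrypt each letter:
  S(18) + K(10) = (18+10) mod 26 = 2 = C
  A(0) + Y(24) = (0+24) mod 26 = 24 = Y
  F(5) + K(10) = (5+10) mod 26 = 15 = P
  E(4) + Y(24) = (4+24) mod 26 = 2 = C
  T(19) + K(10) = (19+10) mod 26 = 3 = D
  Y(24) + Y(24) = (24+24) mod 26 = 22 = W
Ciphertext: CYPCDW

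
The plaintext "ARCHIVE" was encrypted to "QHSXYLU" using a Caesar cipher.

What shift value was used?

Step 1: Compare first letters: A (position 0) -> Q (position 16).
Step 2: Shift = (16 - 0) mod 26 = 16.
The shift value is 16.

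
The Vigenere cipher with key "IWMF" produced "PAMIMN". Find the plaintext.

Step 1: Extend key: IWMFIW
Step 2: Decrypt each letter (c - k) mod 26:
  P(15) - I(8) = (15-8) mod 26 = 7 = H
  A(0) - W(22) = (0-22) mod 26 = 4 = E
  M(12) - M(12) = (12-12) mod 26 = 0 = A
  I(8) - F(5) = (8-5) mod 26 = 3 = D
  M(12) - I(8) = (12-8) mod 26 = 4 = E
  N(13) - W(22) = (13-22) mod 26 = 17 = R
Plaintext: HEADER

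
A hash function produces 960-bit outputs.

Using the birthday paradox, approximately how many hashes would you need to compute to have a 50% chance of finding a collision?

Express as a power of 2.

Step 1: The birthday paradox gives collision probability ~50% after sqrt(2^n) = 2^(n/2) hashes.
Step 2: For 960-bit output: 2^(960/2) = 2^480.
Step 3: Approximately 2^480 hash computations needed.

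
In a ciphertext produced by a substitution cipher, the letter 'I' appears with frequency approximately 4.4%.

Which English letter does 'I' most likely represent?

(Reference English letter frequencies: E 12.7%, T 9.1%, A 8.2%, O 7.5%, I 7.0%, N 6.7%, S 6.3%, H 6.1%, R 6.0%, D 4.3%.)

Step 1: The observed frequency is 4.4%.
Step 2: Compare with English frequencies:
  E: 12.7% (difference: 8.3%)
  T: 9.1% (difference: 4.7%)
  A: 8.2% (difference: 3.8%)
  O: 7.5% (difference: 3.1%)
  I: 7.0% (difference: 2.6%)
  N: 6.7% (difference: 2.3%)
  S: 6.3% (difference: 1.9%)
  H: 6.1% (difference: 1.7%)
  R: 6.0% (difference: 1.6%)
  D: 4.3% (difference: 0.1%) <-- closest
Step 3: 'I' most likely represents 'D' (frequency 4.3%).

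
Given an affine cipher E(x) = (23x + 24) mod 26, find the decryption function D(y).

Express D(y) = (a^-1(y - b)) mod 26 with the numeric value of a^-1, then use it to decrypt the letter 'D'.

Step 1: Find a^-1, the modular inverse of 23 mod 26.
Step 2: We need 23 * a^-1 = 1 (mod 26).
Step 3: 23 * 17 = 391 = 15 * 26 + 1, so a^-1 = 17.
Step 4: D(y) = 17(y - 24) mod 26.
Step 5: Apply to 'D' (y = 3): D(3) = 17 * (3 - 24) mod 26 = 17 * -21 mod 26 = 7 -> 'H'.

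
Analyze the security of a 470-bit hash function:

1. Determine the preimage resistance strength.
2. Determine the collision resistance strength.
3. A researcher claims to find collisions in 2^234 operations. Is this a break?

Step 1: Preimage resistance requires brute-force of 2^470 operations.
Step 2: Collision resistance (birthday bound) = 2^(470/2) = 2^235.
Step 3: The claimed attack costs 2^234 operations.
Step 4: Since 2^234 < 2^235, the claimed attack beats the generic birthday bound, so collision resistance is broken.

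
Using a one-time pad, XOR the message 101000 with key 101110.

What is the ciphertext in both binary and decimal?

Step 1: Write out the XOR operation bit by bit:
  Message: 101000
  Key:     101110
  XOR:     000110
Step 2: Convert to decimal: 000110 = 6.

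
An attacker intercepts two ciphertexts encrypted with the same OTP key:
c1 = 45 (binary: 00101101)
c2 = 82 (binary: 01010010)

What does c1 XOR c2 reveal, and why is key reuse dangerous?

Step 1: c1 XOR c2 = (m1 XOR k) XOR (m2 XOR k).
Step 2: By XOR associativity/commutativity: = m1 XOR m2 XOR k XOR k = m1 XOR m2.
Step 3: 00101101 XOR 01010010 = 01111111 = 127.
Step 4: The key cancels out! An attacker learns m1 XOR m2 = 127, revealing the relationship between plaintexts.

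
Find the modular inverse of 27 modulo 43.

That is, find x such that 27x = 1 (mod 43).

Step 1: We need x such that 27 * x = 1 (mod 43).
Step 2: Using the extended Euclidean algorithm or trial:
  27 * 8 = 216 = 5 * 43 + 1.
Step 3: Since 216 mod 43 = 1, the inverse is x = 8.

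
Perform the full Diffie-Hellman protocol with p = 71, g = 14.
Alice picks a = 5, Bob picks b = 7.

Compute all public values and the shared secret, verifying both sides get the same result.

Step 1: A = g^a mod p = 14^5 mod 71 = 70.
Step 2: B = g^b mod p = 14^7 mod 71 = 17.
Step 3: Alice computes s = B^a mod p = 17^5 mod 71 = 70.
Step 4: Bob computes s = A^b mod p = 70^7 mod 71 = 70.
Both sides agree: shared secret = 70.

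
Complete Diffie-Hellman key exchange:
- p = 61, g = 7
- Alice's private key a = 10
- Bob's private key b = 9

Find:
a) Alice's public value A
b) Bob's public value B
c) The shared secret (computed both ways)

Step 1: A = g^a mod p = 7^10 mod 61 = 48.
Step 2: B = g^b mod p = 7^9 mod 61 = 33.
Step 3: Alice computes s = B^a mod p = 33^10 mod 61 = 60.
Step 4: Bob computes s = A^b mod p = 48^9 mod 61 = 60.
Both sides agree: shared secret = 60.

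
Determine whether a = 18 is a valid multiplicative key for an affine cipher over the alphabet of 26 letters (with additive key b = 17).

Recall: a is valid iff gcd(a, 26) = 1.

Step 1: Compute gcd(18, 26).
Step 2: gcd(18, 26) = 2.
Since gcd = 2 != 1, 18 shares a common factor with 26, so it cannot be used.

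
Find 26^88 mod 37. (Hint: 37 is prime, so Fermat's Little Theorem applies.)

Step 1: Since 37 is prime, by Fermat's Little Theorem: 26^36 = 1 (mod 37).
Step 2: Reduce exponent: 88 mod 36 = 16.
Step 3: So 26^88 = 26^16 (mod 37).
Step 4: 26^16 mod 37 = 26.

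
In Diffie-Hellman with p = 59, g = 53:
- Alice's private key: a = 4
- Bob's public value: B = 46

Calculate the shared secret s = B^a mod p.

Step 1: s = B^a mod p = 46^4 mod 59.
  46^1 mod 59 = 46
  46^2 mod 59 = (46 * 46) mod 59 = 51
  46^3 mod 59 = (51 * 46) mod 59 = 45
  46^4 mod 59 = (45 * 46) mod 59 = 5
Result: shared secret = 5.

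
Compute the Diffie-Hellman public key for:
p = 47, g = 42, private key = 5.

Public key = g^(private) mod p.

Step 1: A = g^a mod p = 42^5 mod 47.
  42^1 mod 47 = 42
  42^2 mod 47 = (42 * 42) mod 47 = 25
  42^3 mod 47 = (25 * 42) mod 47 = 16
  42^4 mod 47 = (16 * 42) mod 47 = 14
  42^5 mod 47 = (14 * 42) mod 47 = 24
Result: A = 24.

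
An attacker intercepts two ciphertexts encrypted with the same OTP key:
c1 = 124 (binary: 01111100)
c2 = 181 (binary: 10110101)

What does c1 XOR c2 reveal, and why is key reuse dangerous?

Step 1: c1 XOR c2 = (m1 XOR k) XOR (m2 XOR k).
Step 2: By XOR associativity/commutativity: = m1 XOR m2 XOR k XOR k = m1 XOR m2.
Step 3: 01111100 XOR 10110101 = 11001001 = 201.
Step 4: The key cancels out! An attacker learns m1 XOR m2 = 201, revealing the relationship between plaintexts.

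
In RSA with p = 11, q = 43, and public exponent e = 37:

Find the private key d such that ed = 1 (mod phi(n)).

Step 1: n = 11 * 43 = 473.
Step 2: phi(n) = 10 * 42 = 420.
Step 3: Find d such that 37 * d = 1 (mod 420).
Step 4: d = 37^(-1) mod 420 = 193.
Verification: 37 * 193 = 7141 = 17 * 420 + 1.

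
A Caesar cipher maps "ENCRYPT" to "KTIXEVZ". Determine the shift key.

Step 1: Compare first letters: E (position 4) -> K (position 10).
Step 2: Shift = (10 - 4) mod 26 = 6.
The shift value is 6.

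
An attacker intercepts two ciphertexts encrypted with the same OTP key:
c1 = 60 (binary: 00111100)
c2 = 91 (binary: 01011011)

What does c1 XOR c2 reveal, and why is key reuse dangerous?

Step 1: c1 XOR c2 = (m1 XOR k) XOR (m2 XOR k).
Step 2: By XOR associativity/commutativity: = m1 XOR m2 XOR k XOR k = m1 XOR m2.
Step 3: 00111100 XOR 01011011 = 01100111 = 103.
Step 4: The key cancels out! An attacker learns m1 XOR m2 = 103, revealing the relationship between plaintexts.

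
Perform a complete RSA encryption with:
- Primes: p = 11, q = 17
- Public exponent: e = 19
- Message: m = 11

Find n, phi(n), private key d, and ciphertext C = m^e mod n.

Step 1: n = 11 * 17 = 187.
Step 2: phi(n) = (11-1)(17-1) = 10 * 16 = 160.
Step 3: Find d = 19^(-1) mod 160 = 59.
  Verify: 19 * 59 = 1121 = 1 (mod 160).
Step 4: C = 11^19 mod 187 = 22.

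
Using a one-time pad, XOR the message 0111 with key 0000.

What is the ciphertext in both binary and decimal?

Step 1: Write out the XOR operation bit by bit:
  Message: 0111
  Key:     0000
  XOR:     0111
Step 2: Convert to decimal: 0111 = 7.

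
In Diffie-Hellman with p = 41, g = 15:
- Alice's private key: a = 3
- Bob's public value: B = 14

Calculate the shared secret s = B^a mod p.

Step 1: s = B^a mod p = 14^3 mod 41.
  14^1 mod 41 = 14
  14^2 mod 41 = (14 * 14) mod 41 = 32
  14^3 mod 41 = (32 * 14) mod 41 = 38
Result: shared secret = 38.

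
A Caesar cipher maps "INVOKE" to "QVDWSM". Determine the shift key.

Step 1: Compare first letters: I (position 8) -> Q (position 16).
Step 2: Shift = (16 - 8) mod 26 = 8.
The shift value is 8.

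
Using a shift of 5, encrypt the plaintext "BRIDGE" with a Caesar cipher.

Step 1: For each letter, shift forward by 5 positions (mod 26).
  B (position 1) -> position (1+5) mod 26 = 6 -> G
  R (position 17) -> position (17+5) mod 26 = 22 -> W
  I (position 8) -> position (8+5) mod 26 = 13 -> N
  D (position 3) -> position (3+5) mod 26 = 8 -> I
  G (position 6) -> position (6+5) mod 26 = 11 -> L
  E (position 4) -> position (4+5) mod 26 = 9 -> J
Result: GWNILJ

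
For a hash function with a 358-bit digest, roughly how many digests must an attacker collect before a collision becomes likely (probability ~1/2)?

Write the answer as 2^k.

Step 1: The birthday paradox gives collision probability ~50% after sqrt(2^n) = 2^(n/2) hashes.
Step 2: For 358-bit output: 2^(358/2) = 2^179.
Step 3: Approximately 2^179 hash computations needed.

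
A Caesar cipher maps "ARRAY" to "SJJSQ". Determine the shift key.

Step 1: Compare first letters: A (position 0) -> S (position 18).
Step 2: Shift = (18 - 0) mod 26 = 18.
The shift value is 18.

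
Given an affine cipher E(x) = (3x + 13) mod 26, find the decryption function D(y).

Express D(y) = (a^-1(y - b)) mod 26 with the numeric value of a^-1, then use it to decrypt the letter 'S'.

Step 1: Find a^-1, the modular inverse of 3 mod 26.
Step 2: We need 3 * a^-1 = 1 (mod 26).
Step 3: 3 * 9 = 27 = 1 * 26 + 1, so a^-1 = 9.
Step 4: D(y) = 9(y - 13) mod 26.
Step 5: Apply to 'S' (y = 18): D(18) = 9 * (18 - 13) mod 26 = 9 * 5 mod 26 = 19 -> 'T'.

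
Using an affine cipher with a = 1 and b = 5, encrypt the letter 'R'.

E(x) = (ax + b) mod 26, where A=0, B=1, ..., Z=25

Step 1: Convert 'R' to number: x = 17.
Step 2: E(17) = (1 * 17 + 5) mod 26 = 22 mod 26 = 22.
Step 3: Convert 22 back to letter: W.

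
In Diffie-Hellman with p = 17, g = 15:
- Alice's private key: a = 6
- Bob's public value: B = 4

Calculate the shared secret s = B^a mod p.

Step 1: s = B^a mod p = 4^6 mod 17.
  4^1 mod 17 = 4
  4^2 mod 17 = (4 * 4) mod 17 = 16
  4^3 mod 17 = (16 * 4) mod 17 = 13
  4^4 mod 17 = (13 * 4) mod 17 = 1
  4^5 mod 17 = (1 * 4) mod 17 = 4
  4^6 mod 17 = (4 * 4) mod 17 = 16
Result: shared secret = 16.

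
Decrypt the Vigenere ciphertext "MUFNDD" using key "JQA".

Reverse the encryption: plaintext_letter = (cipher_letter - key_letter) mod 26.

Step 1: Extend key: JQAJQA
Step 2: Decrypt each letter (c - k) mod 26:
  M(12) - J(9) = (12-9) mod 26 = 3 = D
  U(20) - Q(16) = (20-16) mod 26 = 4 = E
  F(5) - A(0) = (5-0) mod 26 = 5 = F
  N(13) - J(9) = (13-9) mod 26 = 4 = E
  D(3) - Q(16) = (3-16) mod 26 = 13 = N
  D(3) - A(0) = (3-0) mod 26 = 3 = D
Plaintext: DEFEND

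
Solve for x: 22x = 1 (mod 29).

Step 1: We need x such that 22 * x = 1 (mod 29).
Step 2: Using the extended Euclidean algorithm or trial:
  22 * 4 = 88 = 3 * 29 + 1.
Step 3: Since 88 mod 29 = 1, the inverse is x = 4.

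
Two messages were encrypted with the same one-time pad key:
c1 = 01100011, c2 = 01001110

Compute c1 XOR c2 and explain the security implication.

Step 1: c1 XOR c2 = (m1 XOR k) XOR (m2 XOR k).
Step 2: By XOR associativity/commutativity: = m1 XOR m2 XOR k XOR k = m1 XOR m2.
Step 3: 01100011 XOR 01001110 = 00101101 = 45.
Step 4: The key cancels out! An attacker learns m1 XOR m2 = 45, revealing the relationship between plaintexts.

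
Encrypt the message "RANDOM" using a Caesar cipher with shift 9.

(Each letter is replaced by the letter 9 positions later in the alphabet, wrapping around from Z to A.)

Step 1: For each letter, shift forward by 9 positions (mod 26).
  R (position 17) -> position (17+9) mod 26 = 0 -> A
  A (position 0) -> position (0+9) mod 26 = 9 -> J
  N (position 13) -> position (13+9) mod 26 = 22 -> W
  D (position 3) -> position (3+9) mod 26 = 12 -> M
  O (position 14) -> position (14+9) mod 26 = 23 -> X
  M (position 12) -> position (12+9) mod 26 = 21 -> V
Result: AJWMXV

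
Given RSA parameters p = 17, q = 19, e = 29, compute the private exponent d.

Step 1: n = 17 * 19 = 323.
Step 2: phi(n) = 16 * 18 = 288.
Step 3: Find d such that 29 * d = 1 (mod 288).
Step 4: d = 29^(-1) mod 288 = 149.
Verification: 29 * 149 = 4321 = 15 * 288 + 1.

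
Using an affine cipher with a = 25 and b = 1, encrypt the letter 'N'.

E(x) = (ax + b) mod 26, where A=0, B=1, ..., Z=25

Step 1: Convert 'N' to number: x = 13.
Step 2: E(13) = (25 * 13 + 1) mod 26 = 326 mod 26 = 14.
Step 3: Convert 14 back to letter: O.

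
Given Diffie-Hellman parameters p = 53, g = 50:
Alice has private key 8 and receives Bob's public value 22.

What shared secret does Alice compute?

Step 1: s = B^a mod p = 22^8 mod 53.
  22^1 mod 53 = 22
  22^2 mod 53 = (22 * 22) mod 53 = 7
  22^3 mod 53 = (7 * 22) mod 53 = 48
  22^4 mod 53 = (48 * 22) mod 53 = 49
  22^5 mod 53 = (49 * 22) mod 53 = 18
  22^6 mod 53 = (18 * 22) mod 53 = 25
  22^7 mod 53 = (25 * 22) mod 53 = 20
  22^8 mod 53 = (20 * 22) mod 53 = 16
Result: shared secret = 16.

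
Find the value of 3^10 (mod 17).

Step 1: Compute 3^10 mod 17 step by step, reducing modulo 17 at each step.
  3^1 mod 17 = 3
  3^2 mod 17 = (3 * 3) mod 17 = 9
  3^3 mod 17 = (9 * 3) mod 17 = 10
  3^4 mod 17 = (10 * 3) mod 17 = 13
  3^5 mod 17 = (13 * 3) mod 17 = 5
  3^6 mod 17 = (5 * 3) mod 17 = 15
  3^7 mod 17 = (15 * 3) mod 17 = 11
  3^8 mod 17 = (11 * 3) mod 17 = 16
  3^9 mod 17 = (16 * 3) mod 17 = 14
  3^10 mod 17 = (14 * 3) mod 17 = 8
Step 2: Result = 8.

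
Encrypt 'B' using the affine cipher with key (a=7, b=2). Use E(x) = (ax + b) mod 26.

Step 1: Convert 'B' to number: x = 1.
Step 2: E(1) = (7 * 1 + 2) mod 26 = 9 mod 26 = 9.
Step 3: Convert 9 back to letter: J.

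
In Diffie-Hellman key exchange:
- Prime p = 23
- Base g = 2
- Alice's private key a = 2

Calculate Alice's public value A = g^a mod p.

Step 1: A = g^a mod p = 2^2 mod 23.
  2^1 mod 23 = 2
  2^2 mod 23 = (2 * 2) mod 23 = 4
Result: A = 4.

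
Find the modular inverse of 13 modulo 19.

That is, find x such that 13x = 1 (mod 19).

Step 1: We need x such that 13 * x = 1 (mod 19).
Step 2: Using the extended Euclidean algorithm or trial:
  13 * 3 = 39 = 2 * 19 + 1.
Step 3: Since 39 mod 19 = 1, the inverse is x = 3.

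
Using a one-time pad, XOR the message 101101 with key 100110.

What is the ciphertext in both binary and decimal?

Step 1: Write out the XOR operation bit by bit:
  Message: 101101
  Key:     100110
  XOR:     001011
Step 2: Convert to decimal: 001011 = 11.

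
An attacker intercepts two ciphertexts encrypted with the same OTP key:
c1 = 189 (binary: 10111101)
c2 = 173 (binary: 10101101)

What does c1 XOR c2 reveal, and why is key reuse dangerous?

Step 1: c1 XOR c2 = (m1 XOR k) XOR (m2 XOR k).
Step 2: By XOR associativity/commutativity: = m1 XOR m2 XOR k XOR k = m1 XOR m2.
Step 3: 10111101 XOR 10101101 = 00010000 = 16.
Step 4: The key cancels out! An attacker learns m1 XOR m2 = 16, revealing the relationship between plaintexts.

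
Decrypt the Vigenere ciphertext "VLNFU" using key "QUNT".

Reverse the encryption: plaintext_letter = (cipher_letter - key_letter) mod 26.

Step 1: Extend key: QUNTQ
Step 2: Decrypt each letter (c - k) mod 26:
  V(21) - Q(16) = (21-16) mod 26 = 5 = F
  L(11) - U(20) = (11-20) mod 26 = 17 = R
  N(13) - N(13) = (13-13) mod 26 = 0 = A
  F(5) - T(19) = (5-19) mod 26 = 12 = M
  U(20) - Q(16) = (20-16) mod 26 = 4 = E
Plaintext: FRAME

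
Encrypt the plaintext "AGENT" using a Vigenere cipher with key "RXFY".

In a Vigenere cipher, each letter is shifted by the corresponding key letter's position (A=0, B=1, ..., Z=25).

Step 1: Repeat key to match plaintext length:
  Plaintext: AGENT
  Key:       RXFYR
Step 2: Encrypt each letter:
  A(0) + R(17) = (0+17) mod 26 = 17 = R
  G(6) + X(23) = (6+23) mod 26 = 3 = D
  E(4) + F(5) = (4+5) mod 26 = 9 = J
  N(13) + Y(24) = (13+24) mod 26 = 11 = L
  T(19) + R(17) = (19+17) mod 26 = 10 = K
Ciphertext: RDJLK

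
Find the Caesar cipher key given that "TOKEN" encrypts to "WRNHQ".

Step 1: Compare first letters: T (position 19) -> W (position 22).
Step 2: Shift = (22 - 19) mod 26 = 3.
The shift value is 3.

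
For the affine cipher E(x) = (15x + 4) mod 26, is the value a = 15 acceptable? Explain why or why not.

Step 1: Compute gcd(15, 26).
Step 2: gcd(15, 26) = 1.
Since gcd = 1, 15 is coprime with 26, so it is a valid key.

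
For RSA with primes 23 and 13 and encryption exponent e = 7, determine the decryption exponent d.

Step 1: n = 23 * 13 = 299.
Step 2: phi(n) = 22 * 12 = 264.
Step 3: Find d such that 7 * d = 1 (mod 264).
Step 4: d = 7^(-1) mod 264 = 151.
Verification: 7 * 151 = 1057 = 4 * 264 + 1.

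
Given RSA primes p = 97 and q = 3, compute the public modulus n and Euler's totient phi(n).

Step 1: n = p * q = 97 * 3 = 291.
Step 2: phi(n) = (p-1)(q-1) = 96 * 2 = 192.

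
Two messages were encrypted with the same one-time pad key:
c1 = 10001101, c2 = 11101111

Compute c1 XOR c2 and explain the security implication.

Step 1: c1 XOR c2 = (m1 XOR k) XOR (m2 XOR k).
Step 2: By XOR associativity/commutativity: = m1 XOR m2 XOR k XOR k = m1 XOR m2.
Step 3: 10001101 XOR 11101111 = 01100010 = 98.
Step 4: The key cancels out! An attacker learns m1 XOR m2 = 98, revealing the relationship between plaintexts.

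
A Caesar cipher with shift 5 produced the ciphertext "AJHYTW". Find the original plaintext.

Step 1: Reverse the shift by subtracting 5 from each letter position.
  A (position 0) -> position (0-5) mod 26 = 21 -> V
  J (position 9) -> position (9-5) mod 26 = 4 -> E
  H (position 7) -> position (7-5) mod 26 = 2 -> C
  Y (position 24) -> position (24-5) mod 26 = 19 -> T
  T (position 19) -> position (19-5) mod 26 = 14 -> O
  W (position 22) -> position (22-5) mod 26 = 17 -> R
Decrypted message: VECTOR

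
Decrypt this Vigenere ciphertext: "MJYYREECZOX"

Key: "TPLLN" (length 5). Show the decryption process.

Step 1: Key 'TPLLN' has length 5. Extended key: TPLLNTPLLNT
Step 2: Decrypt each position:
  M(12) - T(19) = 19 = T
  J(9) - P(15) = 20 = U
  Y(24) - L(11) = 13 = N
  Y(24) - L(11) = 13 = N
  R(17) - N(13) = 4 = E
  E(4) - T(19) = 11 = L
  E(4) - P(15) = 15 = P
  C(2) - L(11) = 17 = R
  Z(25) - L(11) = 14 = O
  O(14) - N(13) = 1 = B
  X(23) - T(19) = 4 = E
Plaintext: TUNNELPROBE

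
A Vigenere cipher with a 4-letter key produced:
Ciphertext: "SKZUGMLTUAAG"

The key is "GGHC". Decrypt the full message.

Step 1: Key 'GGHC' has length 4. Extended key: GGHCGGHCGGHC
Step 2: Decrypt each position:
  S(18) - G(6) = 12 = M
  K(10) - G(6) = 4 = E
  Z(25) - H(7) = 18 = S
  U(20) - C(2) = 18 = S
  G(6) - G(6) = 0 = A
  M(12) - G(6) = 6 = G
  L(11) - H(7) = 4 = E
  T(19) - C(2) = 17 = R
  U(20) - G(6) = 14 = O
  A(0) - G(6) = 20 = U
  A(0) - H(7) = 19 = T
  G(6) - C(2) = 4 = E
Plaintext: MESSAGEROUTE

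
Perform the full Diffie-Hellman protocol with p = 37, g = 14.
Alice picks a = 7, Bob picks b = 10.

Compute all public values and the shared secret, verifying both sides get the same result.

Step 1: A = g^a mod p = 14^7 mod 37 = 23.
Step 2: B = g^b mod p = 14^10 mod 37 = 27.
Step 3: Alice computes s = B^a mod p = 27^7 mod 37 = 27.
Step 4: Bob computes s = A^b mod p = 23^10 mod 37 = 27.
Both sides agree: shared secret = 27.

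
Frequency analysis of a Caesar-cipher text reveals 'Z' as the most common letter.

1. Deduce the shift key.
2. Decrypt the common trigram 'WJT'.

Step 1: In English, 'E' is the most frequent letter (12.7%).
Step 2: The most frequent ciphertext letter is 'Z' (position 25).
Step 3: Shift = (25 - 4) mod 26 = 21.
Step 4: Decrypt 'WJT' by shifting back 21:
  W -> B
  J -> O
  T -> Y
Step 5: 'WJT' decrypts to 'BOY'.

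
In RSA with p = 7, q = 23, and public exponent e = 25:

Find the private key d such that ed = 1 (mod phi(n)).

Step 1: n = 7 * 23 = 161.
Step 2: phi(n) = 6 * 22 = 132.
Step 3: Find d such that 25 * d = 1 (mod 132).
Step 4: d = 25^(-1) mod 132 = 37.
Verification: 25 * 37 = 925 = 7 * 132 + 1.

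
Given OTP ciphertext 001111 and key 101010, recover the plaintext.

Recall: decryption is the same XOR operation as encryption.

Step 1: XOR ciphertext with key:
  Ciphertext: 001111
  Key:        101010
  XOR:        100101
Step 2: Plaintext = 100101 = 37 in decimal.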